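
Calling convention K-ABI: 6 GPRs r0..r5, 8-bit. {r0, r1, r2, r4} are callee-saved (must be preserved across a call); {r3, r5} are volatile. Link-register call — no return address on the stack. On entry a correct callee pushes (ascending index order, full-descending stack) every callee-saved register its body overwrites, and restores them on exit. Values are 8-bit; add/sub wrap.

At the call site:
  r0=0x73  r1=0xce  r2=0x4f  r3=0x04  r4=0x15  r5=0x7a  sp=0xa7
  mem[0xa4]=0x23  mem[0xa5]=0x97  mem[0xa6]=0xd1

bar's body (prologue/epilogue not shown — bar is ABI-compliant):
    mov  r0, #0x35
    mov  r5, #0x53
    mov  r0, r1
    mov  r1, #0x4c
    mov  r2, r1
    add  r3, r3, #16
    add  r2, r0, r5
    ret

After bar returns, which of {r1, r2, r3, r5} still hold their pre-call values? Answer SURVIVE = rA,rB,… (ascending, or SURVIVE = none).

prologue: push r0 → mem[0xa6]=0x73, sp=0xa6
prologue: push r1 → mem[0xa5]=0xce, sp=0xa5
prologue: push r2 → mem[0xa4]=0x4f, sp=0xa4
body[0] mov  r0, #0x35 → r0=0x35
body[1] mov  r5, #0x53 → r5=0x53
body[2] mov  r0, r1 → r0=0xce
body[3] mov  r1, #0x4c → r1=0x4c
body[4] mov  r2, r1 → r2=0x4c
body[5] add  r3, r3, #16 → r3=0x14
body[6] add  r2, r0, r5 → r2=0x21
epilogue: pop r2=0x4f, sp=0xa5
epilogue: pop r1=0xce, sp=0xa6
epilogue: pop r0=0x73, sp=0xa7
r1: callee-saved, written=True
r2: callee-saved, written=True
r3: caller-saved, written=True
r5: caller-saved, written=True

SURVIVE = r1,r2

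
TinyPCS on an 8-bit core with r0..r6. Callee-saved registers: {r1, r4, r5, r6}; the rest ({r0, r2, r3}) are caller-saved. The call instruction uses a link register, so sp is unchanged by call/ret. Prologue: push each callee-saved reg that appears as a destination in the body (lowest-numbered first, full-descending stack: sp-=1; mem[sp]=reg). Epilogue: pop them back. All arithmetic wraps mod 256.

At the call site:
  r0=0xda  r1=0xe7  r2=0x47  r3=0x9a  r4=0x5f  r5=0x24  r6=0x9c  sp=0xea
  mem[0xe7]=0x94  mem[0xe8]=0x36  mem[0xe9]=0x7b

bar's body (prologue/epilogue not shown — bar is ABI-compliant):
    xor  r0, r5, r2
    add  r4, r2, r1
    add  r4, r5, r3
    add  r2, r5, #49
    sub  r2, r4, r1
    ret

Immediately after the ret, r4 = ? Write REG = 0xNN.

prologue: push r4 -> mem[0xe9]=0x5f, sp=0xe9
body[0] xor  r0, r5, r2 -> r0=0x63
body[1] add  r4, r2, r1 -> r4=0x2e
body[2] add  r4, r5, r3 -> r4=0xbe
body[3] add  r2, r5, #49 -> r2=0x55
body[4] sub  r2, r4, r1 -> r2=0xd7
epilogue: pop r4=0x5f, sp=0xea
r4 is callee-saved -> restored

REG = 0x5f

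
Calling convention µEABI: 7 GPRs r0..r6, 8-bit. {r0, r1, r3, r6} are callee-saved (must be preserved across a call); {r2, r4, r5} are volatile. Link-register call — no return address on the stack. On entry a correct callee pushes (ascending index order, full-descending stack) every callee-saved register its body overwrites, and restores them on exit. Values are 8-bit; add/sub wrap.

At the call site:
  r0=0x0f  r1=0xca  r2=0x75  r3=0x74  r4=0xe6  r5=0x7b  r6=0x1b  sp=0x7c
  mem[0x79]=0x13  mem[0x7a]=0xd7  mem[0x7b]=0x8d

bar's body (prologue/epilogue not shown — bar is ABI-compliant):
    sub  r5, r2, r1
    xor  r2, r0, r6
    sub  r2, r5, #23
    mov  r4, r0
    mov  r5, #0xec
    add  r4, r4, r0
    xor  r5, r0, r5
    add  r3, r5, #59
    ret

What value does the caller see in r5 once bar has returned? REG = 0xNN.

prologue: push r3 → mem[0x7b]=0x74, sp=0x7b
body[0] sub  r5, r2, r1 → r5=0xab
body[1] xor  r2, r0, r6 → r2=0x14
body[2] sub  r2, r5, #23 → r2=0x94
body[3] mov  r4, r0 → r4=0x0f
body[4] mov  r5, #0xec → r5=0xec
body[5] add  r4, r4, r0 → r4=0x1e
body[6] xor  r5, r0, r5 → r5=0xe3
body[7] add  r3, r5, #59 → r3=0x1e
epilogue: pop r3=0x74, sp=0x7c
r5 is caller-saved → body value

REG = 0xe3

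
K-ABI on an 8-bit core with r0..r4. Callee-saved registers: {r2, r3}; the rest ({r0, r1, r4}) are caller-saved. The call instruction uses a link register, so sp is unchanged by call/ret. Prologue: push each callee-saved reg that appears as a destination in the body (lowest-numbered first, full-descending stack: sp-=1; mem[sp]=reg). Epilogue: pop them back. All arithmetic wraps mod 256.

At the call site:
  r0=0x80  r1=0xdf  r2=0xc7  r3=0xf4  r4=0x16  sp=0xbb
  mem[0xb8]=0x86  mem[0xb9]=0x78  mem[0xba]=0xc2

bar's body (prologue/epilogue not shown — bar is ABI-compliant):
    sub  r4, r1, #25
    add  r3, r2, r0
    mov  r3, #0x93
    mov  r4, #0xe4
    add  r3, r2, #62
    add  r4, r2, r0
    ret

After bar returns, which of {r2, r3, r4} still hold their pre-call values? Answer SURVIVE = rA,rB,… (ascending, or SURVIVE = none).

SURVIVE = r2,r3

prologue: push r3 -> mem[0xba]=0xf4, sp=0xba
body[0] sub  r4, r1, #25 -> r4=0xc6
body[1] add  r3, r2, r0 -> r3=0x47
body[2] mov  r3, #0x93 -> r3=0x93
body[3] mov  r4, #0xe4 -> r4=0xe4
body[4] add  r3, r2, #62 -> r3=0x05
body[5] add  r4, r2, r0 -> r4=0x47
epilogue: pop r3=0xf4, sp=0xbb
r2: callee-saved, written=False
r3: callee-saved, written=True
r4: caller-saved, written=True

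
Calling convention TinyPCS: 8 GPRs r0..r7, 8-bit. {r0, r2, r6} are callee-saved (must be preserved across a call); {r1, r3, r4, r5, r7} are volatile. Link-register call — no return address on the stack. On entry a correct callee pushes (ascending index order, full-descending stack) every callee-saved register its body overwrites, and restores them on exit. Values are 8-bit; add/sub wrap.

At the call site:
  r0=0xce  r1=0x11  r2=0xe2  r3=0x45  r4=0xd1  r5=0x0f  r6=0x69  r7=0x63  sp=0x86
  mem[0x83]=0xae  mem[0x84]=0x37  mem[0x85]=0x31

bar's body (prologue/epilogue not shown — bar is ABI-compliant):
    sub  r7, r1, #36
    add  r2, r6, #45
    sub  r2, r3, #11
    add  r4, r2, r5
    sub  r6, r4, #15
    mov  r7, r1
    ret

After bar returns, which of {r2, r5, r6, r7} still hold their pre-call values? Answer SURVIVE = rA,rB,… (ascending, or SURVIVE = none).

SURVIVE = r2,r5,r6

prologue: push r2 → mem[0x85]=0xe2, sp=0x85
prologue: push r6 → mem[0x84]=0x69, sp=0x84
body[0] sub  r7, r1, #36 → r7=0xed
body[1] add  r2, r6, #45 → r2=0x96
body[2] sub  r2, r3, #11 → r2=0x3a
body[3] add  r4, r2, r5 → r4=0x49
body[4] sub  r6, r4, #15 → r6=0x3a
body[5] mov  r7, r1 → r7=0x11
epilogue: pop r6=0x69, sp=0x85
epilogue: pop r2=0xe2, sp=0x86
r2: callee-saved, written=True
r5: caller-saved, written=False
r6: callee-saved, written=True
r7: caller-saved, written=True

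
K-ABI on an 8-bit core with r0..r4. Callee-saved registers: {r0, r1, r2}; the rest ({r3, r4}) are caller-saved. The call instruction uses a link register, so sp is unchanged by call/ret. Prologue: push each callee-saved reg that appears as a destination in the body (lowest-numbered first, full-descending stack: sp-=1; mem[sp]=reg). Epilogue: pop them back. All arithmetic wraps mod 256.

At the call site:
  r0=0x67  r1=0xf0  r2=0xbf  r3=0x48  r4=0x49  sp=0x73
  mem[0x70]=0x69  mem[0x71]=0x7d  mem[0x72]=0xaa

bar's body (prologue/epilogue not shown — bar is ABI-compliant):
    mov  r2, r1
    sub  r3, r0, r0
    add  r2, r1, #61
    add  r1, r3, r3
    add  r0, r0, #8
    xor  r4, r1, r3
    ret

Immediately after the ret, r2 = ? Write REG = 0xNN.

REG = 0xbf

prologue: push r0 -> mem[0x72]=0x67, sp=0x72
prologue: push r1 -> mem[0x71]=0xf0, sp=0x71
prologue: push r2 -> mem[0x70]=0xbf, sp=0x70
body[0] mov  r2, r1 -> r2=0xf0
body[1] sub  r3, r0, r0 -> r3=0x00
body[2] add  r2, r1, #61 -> r2=0x2d
body[3] add  r1, r3, r3 -> r1=0x00
body[4] add  r0, r0, #8 -> r0=0x6f
body[5] xor  r4, r1, r3 -> r4=0x00
epilogue: pop r2=0xbf, sp=0x71
epilogue: pop r1=0xf0, sp=0x72
epilogue: pop r0=0x67, sp=0x73
r2 is callee-saved -> restored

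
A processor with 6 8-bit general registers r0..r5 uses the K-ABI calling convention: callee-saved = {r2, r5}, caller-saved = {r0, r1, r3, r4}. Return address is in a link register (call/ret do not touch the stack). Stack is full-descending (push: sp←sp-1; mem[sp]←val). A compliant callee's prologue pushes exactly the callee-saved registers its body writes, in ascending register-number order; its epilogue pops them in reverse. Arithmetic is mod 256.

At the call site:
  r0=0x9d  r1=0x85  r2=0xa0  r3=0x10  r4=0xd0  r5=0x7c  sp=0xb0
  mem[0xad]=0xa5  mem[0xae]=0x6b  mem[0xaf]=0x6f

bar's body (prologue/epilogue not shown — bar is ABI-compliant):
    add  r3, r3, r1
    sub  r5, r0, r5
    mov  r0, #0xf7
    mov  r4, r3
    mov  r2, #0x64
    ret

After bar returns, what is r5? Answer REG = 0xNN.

prologue: push r2 -> mem[0xaf]=0xa0, sp=0xaf
prologue: push r5 -> mem[0xae]=0x7c, sp=0xae
body[0] add  r3, r3, r1 -> r3=0x95
body[1] sub  r5, r0, r5 -> r5=0x21
body[2] mov  r0, #0xf7 -> r0=0xf7
body[3] mov  r4, r3 -> r4=0x95
body[4] mov  r2, #0x64 -> r2=0x64
epilogue: pop r5=0x7c, sp=0xaf
epilogue: pop r2=0xa0, sp=0xb0
r5 is callee-saved -> restored

REG = 0x7c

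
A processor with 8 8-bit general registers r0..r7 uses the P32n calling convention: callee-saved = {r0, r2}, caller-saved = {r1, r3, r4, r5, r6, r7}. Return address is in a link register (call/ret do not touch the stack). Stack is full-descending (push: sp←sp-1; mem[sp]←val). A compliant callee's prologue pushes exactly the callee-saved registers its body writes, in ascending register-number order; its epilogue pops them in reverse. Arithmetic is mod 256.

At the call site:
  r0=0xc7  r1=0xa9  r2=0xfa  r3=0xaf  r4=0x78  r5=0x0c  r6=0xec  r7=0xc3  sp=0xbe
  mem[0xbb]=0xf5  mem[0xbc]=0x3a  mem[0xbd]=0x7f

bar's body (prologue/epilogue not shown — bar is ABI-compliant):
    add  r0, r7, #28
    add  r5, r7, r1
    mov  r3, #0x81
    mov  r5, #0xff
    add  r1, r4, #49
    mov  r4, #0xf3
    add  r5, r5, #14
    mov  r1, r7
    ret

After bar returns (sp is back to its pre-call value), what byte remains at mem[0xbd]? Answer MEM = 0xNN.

MEM = 0xc7

prologue: push r0 → mem[0xbd]=0xc7, sp=0xbd
body[0] add  r0, r7, #28 → r0=0xdf
body[1] add  r5, r7, r1 → r5=0x6c
body[2] mov  r3, #0x81 → r3=0x81
body[3] mov  r5, #0xff → r5=0xff
body[4] add  r1, r4, #49 → r1=0xa9
body[5] mov  r4, #0xf3 → r4=0xf3
body[6] add  r5, r5, #14 → r5=0x0d
body[7] mov  r1, r7 → r1=0xc3
epilogue: pop r0=0xc7, sp=0xbe
prologue pushed ['r0'] at ['0xbd']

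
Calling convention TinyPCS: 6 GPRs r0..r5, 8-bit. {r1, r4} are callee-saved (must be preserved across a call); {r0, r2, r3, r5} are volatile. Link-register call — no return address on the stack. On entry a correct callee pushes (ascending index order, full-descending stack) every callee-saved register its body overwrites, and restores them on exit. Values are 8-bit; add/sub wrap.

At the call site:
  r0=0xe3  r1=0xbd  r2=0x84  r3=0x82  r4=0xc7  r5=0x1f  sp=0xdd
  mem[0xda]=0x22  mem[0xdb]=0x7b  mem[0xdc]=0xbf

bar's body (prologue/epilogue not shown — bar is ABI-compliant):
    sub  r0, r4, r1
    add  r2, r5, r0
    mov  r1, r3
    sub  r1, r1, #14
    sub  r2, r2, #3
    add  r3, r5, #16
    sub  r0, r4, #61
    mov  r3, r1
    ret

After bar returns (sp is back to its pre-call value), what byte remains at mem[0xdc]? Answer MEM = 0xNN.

prologue: push r1 -> mem[0xdc]=0xbd, sp=0xdc
body[0] sub  r0, r4, r1 -> r0=0x0a
body[1] add  r2, r5, r0 -> r2=0x29
body[2] mov  r1, r3 -> r1=0x82
body[3] sub  r1, r1, #14 -> r1=0x74
body[4] sub  r2, r2, #3 -> r2=0x26
body[5] add  r3, r5, #16 -> r3=0x2f
body[6] sub  r0, r4, #61 -> r0=0x8a
body[7] mov  r3, r1 -> r3=0x74
epilogue: pop r1=0xbd, sp=0xdd
prologue pushed ['r1'] at ['0xdc']

MEM = 0xbd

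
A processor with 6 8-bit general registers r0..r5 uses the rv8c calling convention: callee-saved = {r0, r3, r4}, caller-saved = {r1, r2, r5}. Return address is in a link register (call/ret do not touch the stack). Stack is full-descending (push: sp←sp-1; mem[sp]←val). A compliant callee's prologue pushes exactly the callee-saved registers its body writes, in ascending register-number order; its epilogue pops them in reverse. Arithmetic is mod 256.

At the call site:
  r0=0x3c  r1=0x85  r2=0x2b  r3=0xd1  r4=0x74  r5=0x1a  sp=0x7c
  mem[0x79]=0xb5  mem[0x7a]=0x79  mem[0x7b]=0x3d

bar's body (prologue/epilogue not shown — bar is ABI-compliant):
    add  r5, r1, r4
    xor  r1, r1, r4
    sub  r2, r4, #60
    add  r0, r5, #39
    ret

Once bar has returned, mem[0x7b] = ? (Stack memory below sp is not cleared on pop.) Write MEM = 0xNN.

prologue: push r0 → mem[0x7b]=0x3c, sp=0x7b
body[0] add  r5, r1, r4 → r5=0xf9
body[1] xor  r1, r1, r4 → r1=0xf1
body[2] sub  r2, r4, #60 → r2=0x38
body[3] add  r0, r5, #39 → r0=0x20
epilogue: pop r0=0x3c, sp=0x7c
prologue pushed ['r0'] at ['0x7b']

MEM = 0x3c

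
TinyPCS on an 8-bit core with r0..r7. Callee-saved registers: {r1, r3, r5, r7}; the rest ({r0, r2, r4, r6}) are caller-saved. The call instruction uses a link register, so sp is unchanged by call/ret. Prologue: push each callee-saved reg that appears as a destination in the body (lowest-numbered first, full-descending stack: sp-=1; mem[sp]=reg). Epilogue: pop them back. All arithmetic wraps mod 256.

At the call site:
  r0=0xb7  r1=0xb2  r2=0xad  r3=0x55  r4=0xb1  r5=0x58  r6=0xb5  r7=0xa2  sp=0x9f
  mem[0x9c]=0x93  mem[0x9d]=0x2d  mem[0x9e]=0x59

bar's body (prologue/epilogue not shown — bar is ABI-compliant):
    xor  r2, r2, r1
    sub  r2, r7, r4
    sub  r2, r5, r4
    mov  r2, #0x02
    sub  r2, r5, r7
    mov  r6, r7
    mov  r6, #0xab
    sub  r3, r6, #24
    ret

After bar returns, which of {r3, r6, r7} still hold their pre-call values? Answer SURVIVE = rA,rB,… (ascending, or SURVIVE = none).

SURVIVE = r3,r7

prologue: push r3 -> mem[0x9e]=0x55, sp=0x9e
body[0] xor  r2, r2, r1 -> r2=0x1f
body[1] sub  r2, r7, r4 -> r2=0xf1
body[2] sub  r2, r5, r4 -> r2=0xa7
body[3] mov  r2, #0x02 -> r2=0x02
body[4] sub  r2, r5, r7 -> r2=0xb6
body[5] mov  r6, r7 -> r6=0xa2
body[6] mov  r6, #0xab -> r6=0xab
body[7] sub  r3, r6, #24 -> r3=0x93
epilogue: pop r3=0x55, sp=0x9f
r3: callee-saved, written=True
r6: caller-saved, written=True
r7: callee-saved, written=False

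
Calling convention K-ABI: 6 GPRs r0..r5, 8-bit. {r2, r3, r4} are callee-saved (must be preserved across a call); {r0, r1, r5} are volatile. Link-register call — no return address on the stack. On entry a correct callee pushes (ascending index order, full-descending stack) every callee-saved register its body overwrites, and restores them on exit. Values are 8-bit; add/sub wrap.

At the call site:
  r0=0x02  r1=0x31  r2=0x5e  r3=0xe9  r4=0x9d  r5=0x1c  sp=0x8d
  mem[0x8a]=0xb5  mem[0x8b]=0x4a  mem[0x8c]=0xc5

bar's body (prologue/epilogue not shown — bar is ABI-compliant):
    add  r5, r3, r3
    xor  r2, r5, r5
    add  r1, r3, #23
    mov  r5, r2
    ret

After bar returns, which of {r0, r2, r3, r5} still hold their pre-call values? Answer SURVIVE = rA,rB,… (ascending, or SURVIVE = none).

SURVIVE = r0,r2,r3

prologue: push r2 -> mem[0x8c]=0x5e, sp=0x8c
body[0] add  r5, r3, r3 -> r5=0xd2
body[1] xor  r2, r5, r5 -> r2=0x00
body[2] add  r1, r3, #23 -> r1=0x00
body[3] mov  r5, r2 -> r5=0x00
epilogue: pop r2=0x5e, sp=0x8d
r0: caller-saved, written=False
r2: callee-saved, written=True
r3: callee-saved, written=False
r5: caller-saved, written=True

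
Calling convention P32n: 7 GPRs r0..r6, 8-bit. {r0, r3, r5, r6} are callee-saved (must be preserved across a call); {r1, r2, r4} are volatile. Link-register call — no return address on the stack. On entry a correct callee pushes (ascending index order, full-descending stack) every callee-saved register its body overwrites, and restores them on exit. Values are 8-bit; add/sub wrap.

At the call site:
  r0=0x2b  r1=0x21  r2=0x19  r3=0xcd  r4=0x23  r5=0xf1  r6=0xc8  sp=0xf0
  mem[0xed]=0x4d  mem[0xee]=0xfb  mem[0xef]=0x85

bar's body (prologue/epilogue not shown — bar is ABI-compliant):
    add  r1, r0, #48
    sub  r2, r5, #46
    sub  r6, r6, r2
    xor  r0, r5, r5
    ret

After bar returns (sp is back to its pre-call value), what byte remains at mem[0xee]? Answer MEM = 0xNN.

prologue: push r0 → mem[0xef]=0x2b, sp=0xef
prologue: push r6 → mem[0xee]=0xc8, sp=0xee
body[0] add  r1, r0, #48 → r1=0x5b
body[1] sub  r2, r5, #46 → r2=0xc3
body[2] sub  r6, r6, r2 → r6=0x05
body[3] xor  r0, r5, r5 → r0=0x00
epilogue: pop r6=0xc8, sp=0xef
epilogue: pop r0=0x2b, sp=0xf0
prologue pushed ['r0', 'r6'] at ['0xef', '0xee']

MEM = 0xc8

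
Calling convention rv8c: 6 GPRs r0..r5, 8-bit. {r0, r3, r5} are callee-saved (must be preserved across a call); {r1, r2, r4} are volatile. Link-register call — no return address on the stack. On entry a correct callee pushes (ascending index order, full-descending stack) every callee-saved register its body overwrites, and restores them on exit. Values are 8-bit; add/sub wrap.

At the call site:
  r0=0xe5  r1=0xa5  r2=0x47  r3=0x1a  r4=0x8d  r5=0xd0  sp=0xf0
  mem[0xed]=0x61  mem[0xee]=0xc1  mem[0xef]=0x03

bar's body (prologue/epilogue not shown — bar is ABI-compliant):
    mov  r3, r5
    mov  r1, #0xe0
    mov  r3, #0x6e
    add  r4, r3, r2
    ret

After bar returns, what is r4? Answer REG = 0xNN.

REG = 0xb5

prologue: push r3 → mem[0xef]=0x1a, sp=0xef
body[0] mov  r3, r5 → r3=0xd0
body[1] mov  r1, #0xe0 → r1=0xe0
body[2] mov  r3, #0x6e → r3=0x6e
body[3] add  r4, r3, r2 → r4=0xb5
epilogue: pop r3=0x1a, sp=0xf0
r4 is caller-saved → body value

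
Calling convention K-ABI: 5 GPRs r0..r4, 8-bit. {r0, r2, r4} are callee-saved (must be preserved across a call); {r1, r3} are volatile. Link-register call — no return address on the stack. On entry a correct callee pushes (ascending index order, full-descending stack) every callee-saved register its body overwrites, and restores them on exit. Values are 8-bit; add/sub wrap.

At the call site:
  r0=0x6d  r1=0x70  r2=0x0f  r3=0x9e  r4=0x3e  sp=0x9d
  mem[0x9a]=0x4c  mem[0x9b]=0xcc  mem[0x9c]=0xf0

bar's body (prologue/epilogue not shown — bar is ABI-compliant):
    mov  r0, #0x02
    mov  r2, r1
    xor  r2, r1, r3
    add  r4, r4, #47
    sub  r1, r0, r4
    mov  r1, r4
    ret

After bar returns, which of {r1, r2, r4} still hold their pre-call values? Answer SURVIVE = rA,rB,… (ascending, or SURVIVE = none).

SURVIVE = r2,r4

prologue: push r0 → mem[0x9c]=0x6d, sp=0x9c
prologue: push r2 → mem[0x9b]=0x0f, sp=0x9b
prologue: push r4 → mem[0x9a]=0x3e, sp=0x9a
body[0] mov  r0, #0x02 → r0=0x02
body[1] mov  r2, r1 → r2=0x70
body[2] xor  r2, r1, r3 → r2=0xee
body[3] add  r4, r4, #47 → r4=0x6d
body[4] sub  r1, r0, r4 → r1=0x95
body[5] mov  r1, r4 → r1=0x6d
epilogue: pop r4=0x3e, sp=0x9b
epilogue: pop r2=0x0f, sp=0x9c
epilogue: pop r0=0x6d, sp=0x9d
r1: caller-saved, written=True
r2: callee-saved, written=True
r4: callee-saved, written=True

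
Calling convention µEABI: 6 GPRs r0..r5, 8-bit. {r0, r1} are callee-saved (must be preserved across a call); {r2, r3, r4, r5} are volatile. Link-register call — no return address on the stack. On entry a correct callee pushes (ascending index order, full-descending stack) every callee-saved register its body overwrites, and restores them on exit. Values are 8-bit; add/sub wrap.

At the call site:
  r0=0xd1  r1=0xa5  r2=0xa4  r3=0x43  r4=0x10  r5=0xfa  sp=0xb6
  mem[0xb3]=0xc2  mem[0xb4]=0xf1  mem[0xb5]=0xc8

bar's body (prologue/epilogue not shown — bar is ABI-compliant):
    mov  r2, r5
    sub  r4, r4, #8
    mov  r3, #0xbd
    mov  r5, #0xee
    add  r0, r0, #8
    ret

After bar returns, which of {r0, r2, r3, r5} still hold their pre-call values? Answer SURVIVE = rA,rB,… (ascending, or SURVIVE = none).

SURVIVE = r0

prologue: push r0 → mem[0xb5]=0xd1, sp=0xb5
body[0] mov  r2, r5 → r2=0xfa
body[1] sub  r4, r4, #8 → r4=0x08
body[2] mov  r3, #0xbd → r3=0xbd
body[3] mov  r5, #0xee → r5=0xee
body[4] add  r0, r0, #8 → r0=0xd9
epilogue: pop r0=0xd1, sp=0xb6
r0: callee-saved, written=True
r2: caller-saved, written=True
r3: caller-saved, written=True
r5: caller-saved, written=True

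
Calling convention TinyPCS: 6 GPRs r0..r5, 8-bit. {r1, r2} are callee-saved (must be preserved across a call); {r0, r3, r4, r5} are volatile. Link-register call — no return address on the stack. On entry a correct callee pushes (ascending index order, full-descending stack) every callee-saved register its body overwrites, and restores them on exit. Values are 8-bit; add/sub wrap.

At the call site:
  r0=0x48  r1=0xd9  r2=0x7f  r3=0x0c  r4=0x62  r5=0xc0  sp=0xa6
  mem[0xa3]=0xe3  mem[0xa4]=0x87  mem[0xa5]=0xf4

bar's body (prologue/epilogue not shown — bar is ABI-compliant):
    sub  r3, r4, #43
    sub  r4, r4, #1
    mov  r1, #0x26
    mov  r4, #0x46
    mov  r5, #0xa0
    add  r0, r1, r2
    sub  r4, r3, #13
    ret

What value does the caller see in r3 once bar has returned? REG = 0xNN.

REG = 0x37

prologue: push r1 -> mem[0xa5]=0xd9, sp=0xa5
body[0] sub  r3, r4, #43 -> r3=0x37
body[1] sub  r4, r4, #1 -> r4=0x61
body[2] mov  r1, #0x26 -> r1=0x26
body[3] mov  r4, #0x46 -> r4=0x46
body[4] mov  r5, #0xa0 -> r5=0xa0
body[5] add  r0, r1, r2 -> r0=0xa5
body[6] sub  r4, r3, #13 -> r4=0x2a
epilogue: pop r1=0xd9, sp=0xa6
r3 is caller-saved -> body value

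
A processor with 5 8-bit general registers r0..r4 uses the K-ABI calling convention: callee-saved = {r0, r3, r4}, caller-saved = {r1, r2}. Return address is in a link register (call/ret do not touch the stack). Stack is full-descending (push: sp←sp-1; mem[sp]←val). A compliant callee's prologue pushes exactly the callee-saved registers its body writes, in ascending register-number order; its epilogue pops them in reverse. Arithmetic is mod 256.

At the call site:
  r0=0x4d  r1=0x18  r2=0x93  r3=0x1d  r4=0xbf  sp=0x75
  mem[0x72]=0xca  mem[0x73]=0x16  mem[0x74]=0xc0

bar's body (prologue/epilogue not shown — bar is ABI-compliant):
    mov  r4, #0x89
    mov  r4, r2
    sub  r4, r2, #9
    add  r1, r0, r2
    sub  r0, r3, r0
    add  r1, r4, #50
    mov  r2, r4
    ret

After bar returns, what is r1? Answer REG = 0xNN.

prologue: push r0 → mem[0x74]=0x4d, sp=0x74
prologue: push r4 → mem[0x73]=0xbf, sp=0x73
body[0] mov  r4, #0x89 → r4=0x89
body[1] mov  r4, r2 → r4=0x93
body[2] sub  r4, r2, #9 → r4=0x8a
body[3] add  r1, r0, r2 → r1=0xe0
body[4] sub  r0, r3, r0 → r0=0xd0
body[5] add  r1, r4, #50 → r1=0xbc
body[6] mov  r2, r4 → r2=0x8a
epilogue: pop r4=0xbf, sp=0x74
epilogue: pop r0=0x4d, sp=0x75
r1 is caller-saved → body value

REG = 0xbc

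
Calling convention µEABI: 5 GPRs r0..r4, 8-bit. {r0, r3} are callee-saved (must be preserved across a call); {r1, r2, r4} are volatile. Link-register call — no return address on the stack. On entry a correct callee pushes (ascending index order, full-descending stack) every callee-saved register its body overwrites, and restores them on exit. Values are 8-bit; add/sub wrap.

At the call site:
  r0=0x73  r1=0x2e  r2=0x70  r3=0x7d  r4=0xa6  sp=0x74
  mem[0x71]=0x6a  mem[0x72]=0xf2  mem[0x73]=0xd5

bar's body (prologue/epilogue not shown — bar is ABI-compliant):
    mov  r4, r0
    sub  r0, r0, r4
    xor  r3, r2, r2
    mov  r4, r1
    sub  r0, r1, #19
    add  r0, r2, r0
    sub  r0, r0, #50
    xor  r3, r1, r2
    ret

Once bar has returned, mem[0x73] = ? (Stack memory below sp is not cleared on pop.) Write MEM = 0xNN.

MEM = 0x73

prologue: push r0 → mem[0x73]=0x73, sp=0x73
prologue: push r3 → mem[0x72]=0x7d, sp=0x72
body[0] mov  r4, r0 → r4=0x73
body[1] sub  r0, r0, r4 → r0=0x00
body[2] xor  r3, r2, r2 → r3=0x00
body[3] mov  r4, r1 → r4=0x2e
body[4] sub  r0, r1, #19 → r0=0x1b
body[5] add  r0, r2, r0 → r0=0x8b
body[6] sub  r0, r0, #50 → r0=0x59
body[7] xor  r3, r1, r2 → r3=0x5e
epilogue: pop r3=0x7d, sp=0x73
epilogue: pop r0=0x73, sp=0x74
prologue pushed ['r0', 'r3'] at ['0x73', '0x72']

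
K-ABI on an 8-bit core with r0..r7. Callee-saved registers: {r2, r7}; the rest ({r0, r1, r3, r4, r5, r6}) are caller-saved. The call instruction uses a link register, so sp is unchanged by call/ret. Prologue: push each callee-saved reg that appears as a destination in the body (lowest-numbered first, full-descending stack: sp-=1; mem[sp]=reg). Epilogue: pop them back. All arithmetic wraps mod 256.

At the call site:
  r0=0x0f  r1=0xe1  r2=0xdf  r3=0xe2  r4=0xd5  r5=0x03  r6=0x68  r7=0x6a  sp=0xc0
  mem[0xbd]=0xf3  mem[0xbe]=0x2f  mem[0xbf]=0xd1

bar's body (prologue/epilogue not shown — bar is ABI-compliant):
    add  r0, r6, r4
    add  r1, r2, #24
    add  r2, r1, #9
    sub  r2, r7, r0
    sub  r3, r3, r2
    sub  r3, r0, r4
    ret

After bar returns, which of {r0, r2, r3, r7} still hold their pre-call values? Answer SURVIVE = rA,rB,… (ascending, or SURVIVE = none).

prologue: push r2 -> mem[0xbf]=0xdf, sp=0xbf
body[0] add  r0, r6, r4 -> r0=0x3d
body[1] add  r1, r2, #24 -> r1=0xf7
body[2] add  r2, r1, #9 -> r2=0x00
body[3] sub  r2, r7, r0 -> r2=0x2d
body[4] sub  r3, r3, r2 -> r3=0xb5
body[5] sub  r3, r0, r4 -> r3=0x68
epilogue: pop r2=0xdf, sp=0xc0
r0: caller-saved, written=True
r2: callee-saved, written=True
r3: caller-saved, written=True
r7: callee-saved, written=False

SURVIVE = r2,r7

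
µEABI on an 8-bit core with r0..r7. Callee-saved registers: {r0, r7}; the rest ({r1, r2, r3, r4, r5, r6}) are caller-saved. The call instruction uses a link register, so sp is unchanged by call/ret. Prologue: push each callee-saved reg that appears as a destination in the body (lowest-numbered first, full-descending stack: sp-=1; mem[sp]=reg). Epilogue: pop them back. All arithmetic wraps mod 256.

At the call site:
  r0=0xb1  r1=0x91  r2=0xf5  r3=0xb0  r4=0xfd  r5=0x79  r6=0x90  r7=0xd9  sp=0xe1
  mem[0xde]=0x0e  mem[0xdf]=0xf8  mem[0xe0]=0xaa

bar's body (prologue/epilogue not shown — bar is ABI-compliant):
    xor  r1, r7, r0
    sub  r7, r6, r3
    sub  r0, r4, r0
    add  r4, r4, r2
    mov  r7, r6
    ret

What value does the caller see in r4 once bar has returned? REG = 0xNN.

REG = 0xf2

prologue: push r0 -> mem[0xe0]=0xb1, sp=0xe0
prologue: push r7 -> mem[0xdf]=0xd9, sp=0xdf
body[0] xor  r1, r7, r0 -> r1=0x68
body[1] sub  r7, r6, r3 -> r7=0xe0
body[2] sub  r0, r4, r0 -> r0=0x4c
body[3] add  r4, r4, r2 -> r4=0xf2
body[4] mov  r7, r6 -> r7=0x90
epilogue: pop r7=0xd9, sp=0xe0
epilogue: pop r0=0xb1, sp=0xe1
r4 is caller-saved -> body value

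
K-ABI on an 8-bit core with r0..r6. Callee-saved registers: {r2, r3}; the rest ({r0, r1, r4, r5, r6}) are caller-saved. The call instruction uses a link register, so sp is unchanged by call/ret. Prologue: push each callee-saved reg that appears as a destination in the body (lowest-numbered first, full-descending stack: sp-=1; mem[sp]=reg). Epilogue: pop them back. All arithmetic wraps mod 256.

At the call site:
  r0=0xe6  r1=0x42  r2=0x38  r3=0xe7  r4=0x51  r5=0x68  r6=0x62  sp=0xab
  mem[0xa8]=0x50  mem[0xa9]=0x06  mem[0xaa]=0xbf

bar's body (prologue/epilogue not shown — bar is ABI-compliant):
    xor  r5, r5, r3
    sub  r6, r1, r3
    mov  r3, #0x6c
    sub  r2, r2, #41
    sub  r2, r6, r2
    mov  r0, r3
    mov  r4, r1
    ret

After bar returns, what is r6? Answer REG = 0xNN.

REG = 0x5b

prologue: push r2 -> mem[0xaa]=0x38, sp=0xaa
prologue: push r3 -> mem[0xa9]=0xe7, sp=0xa9
body[0] xor  r5, r5, r3 -> r5=0x8f
body[1] sub  r6, r1, r3 -> r6=0x5b
body[2] mov  r3, #0x6c -> r3=0x6c
body[3] sub  r2, r2, #41 -> r2=0x0f
body[4] sub  r2, r6, r2 -> r2=0x4c
body[5] mov  r0, r3 -> r0=0x6c
body[6] mov  r4, r1 -> r4=0x42
epilogue: pop r3=0xe7, sp=0xaa
epilogue: pop r2=0x38, sp=0xab
r6 is caller-saved -> body value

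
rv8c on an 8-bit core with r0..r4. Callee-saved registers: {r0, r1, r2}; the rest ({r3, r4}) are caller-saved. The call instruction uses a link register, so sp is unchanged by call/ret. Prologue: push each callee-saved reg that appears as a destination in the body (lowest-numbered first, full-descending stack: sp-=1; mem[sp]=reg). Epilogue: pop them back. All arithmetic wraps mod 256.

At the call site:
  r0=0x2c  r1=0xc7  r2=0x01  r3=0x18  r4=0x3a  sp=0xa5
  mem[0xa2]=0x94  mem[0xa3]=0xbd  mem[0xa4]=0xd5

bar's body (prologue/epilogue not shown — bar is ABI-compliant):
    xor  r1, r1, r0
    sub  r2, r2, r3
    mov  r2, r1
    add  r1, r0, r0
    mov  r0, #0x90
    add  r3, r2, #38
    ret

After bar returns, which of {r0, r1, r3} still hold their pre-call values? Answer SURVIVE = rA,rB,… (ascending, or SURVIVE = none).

SURVIVE = r0,r1

prologue: push r0 -> mem[0xa4]=0x2c, sp=0xa4
prologue: push r1 -> mem[0xa3]=0xc7, sp=0xa3
prologue: push r2 -> mem[0xa2]=0x01, sp=0xa2
body[0] xor  r1, r1, r0 -> r1=0xeb
body[1] sub  r2, r2, r3 -> r2=0xe9
body[2] mov  r2, r1 -> r2=0xeb
body[3] add  r1, r0, r0 -> r1=0x58
body[4] mov  r0, #0x90 -> r0=0x90
body[5] add  r3, r2, #38 -> r3=0x11
epilogue: pop r2=0x01, sp=0xa3
epilogue: pop r1=0xc7, sp=0xa4
epilogue: pop r0=0x2c, sp=0xa5
r0: callee-saved, written=True
r1: callee-saved, written=True
r3: caller-saved, written=True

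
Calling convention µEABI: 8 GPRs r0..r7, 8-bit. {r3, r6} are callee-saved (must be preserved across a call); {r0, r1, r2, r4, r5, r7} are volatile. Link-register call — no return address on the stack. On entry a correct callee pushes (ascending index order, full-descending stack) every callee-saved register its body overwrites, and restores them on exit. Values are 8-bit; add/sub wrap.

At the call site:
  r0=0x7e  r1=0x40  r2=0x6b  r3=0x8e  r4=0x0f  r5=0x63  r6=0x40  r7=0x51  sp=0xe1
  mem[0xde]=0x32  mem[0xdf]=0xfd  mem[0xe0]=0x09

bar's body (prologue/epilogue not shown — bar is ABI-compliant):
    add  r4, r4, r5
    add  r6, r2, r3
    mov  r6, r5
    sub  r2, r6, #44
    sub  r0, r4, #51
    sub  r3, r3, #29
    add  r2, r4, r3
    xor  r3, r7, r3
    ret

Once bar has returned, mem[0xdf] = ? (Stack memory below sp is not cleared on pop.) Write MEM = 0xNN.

prologue: push r3 -> mem[0xe0]=0x8e, sp=0xe0
prologue: push r6 -> mem[0xdf]=0x40, sp=0xdf
body[0] add  r4, r4, r5 -> r4=0x72
body[1] add  r6, r2, r3 -> r6=0xf9
body[2] mov  r6, r5 -> r6=0x63
body[3] sub  r2, r6, #44 -> r2=0x37
body[4] sub  r0, r4, #51 -> r0=0x3f
body[5] sub  r3, r3, #29 -> r3=0x71
body[6] add  r2, r4, r3 -> r2=0xe3
body[7] xor  r3, r7, r3 -> r3=0x20
epilogue: pop r6=0x40, sp=0xe0
epilogue: pop r3=0x8e, sp=0xe1
prologue pushed ['r3', 'r6'] at ['0xe0', '0xdf']

MEM = 0x40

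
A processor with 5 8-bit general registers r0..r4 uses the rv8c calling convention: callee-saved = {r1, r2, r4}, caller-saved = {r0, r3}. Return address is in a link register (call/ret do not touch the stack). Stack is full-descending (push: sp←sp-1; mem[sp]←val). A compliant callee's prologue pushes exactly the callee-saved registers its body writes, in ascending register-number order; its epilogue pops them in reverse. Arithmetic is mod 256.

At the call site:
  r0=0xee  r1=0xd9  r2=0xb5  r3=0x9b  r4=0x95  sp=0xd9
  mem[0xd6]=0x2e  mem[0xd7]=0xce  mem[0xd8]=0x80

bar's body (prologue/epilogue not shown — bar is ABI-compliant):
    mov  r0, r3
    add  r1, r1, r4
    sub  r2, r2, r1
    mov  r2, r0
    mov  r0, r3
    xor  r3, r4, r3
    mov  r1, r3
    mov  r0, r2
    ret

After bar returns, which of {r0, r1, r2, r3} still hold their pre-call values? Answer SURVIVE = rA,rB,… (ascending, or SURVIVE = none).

prologue: push r1 → mem[0xd8]=0xd9, sp=0xd8
prologue: push r2 → mem[0xd7]=0xb5, sp=0xd7
body[0] mov  r0, r3 → r0=0x9b
body[1] add  r1, r1, r4 → r1=0x6e
body[2] sub  r2, r2, r1 → r2=0x47
body[3] mov  r2, r0 → r2=0x9b
body[4] mov  r0, r3 → r0=0x9b
body[5] xor  r3, r4, r3 → r3=0x0e
body[6] mov  r1, r3 → r1=0x0e
body[7] mov  r0, r2 → r0=0x9b
epilogue: pop r2=0xb5, sp=0xd8
epilogue: pop r1=0xd9, sp=0xd9
r0: caller-saved, written=True
r1: callee-saved, written=True
r2: callee-saved, written=True
r3: caller-saved, written=True

SURVIVE = r1,r2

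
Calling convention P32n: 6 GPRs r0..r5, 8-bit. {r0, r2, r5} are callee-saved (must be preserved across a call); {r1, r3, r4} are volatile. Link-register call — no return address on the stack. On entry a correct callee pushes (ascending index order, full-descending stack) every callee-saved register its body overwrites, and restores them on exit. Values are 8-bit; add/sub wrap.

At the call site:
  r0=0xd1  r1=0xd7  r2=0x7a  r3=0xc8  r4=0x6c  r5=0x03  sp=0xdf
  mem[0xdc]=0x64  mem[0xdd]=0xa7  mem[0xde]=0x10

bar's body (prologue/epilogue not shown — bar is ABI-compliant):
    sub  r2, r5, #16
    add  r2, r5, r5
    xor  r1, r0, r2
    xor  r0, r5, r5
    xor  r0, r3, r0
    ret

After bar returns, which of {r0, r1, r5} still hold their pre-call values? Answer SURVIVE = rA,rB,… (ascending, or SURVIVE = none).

SURVIVE = r0,r1,r5

prologue: push r0 → mem[0xde]=0xd1, sp=0xde
prologue: push r2 → mem[0xdd]=0x7a, sp=0xdd
body[0] sub  r2, r5, #16 → r2=0xf3
body[1] add  r2, r5, r5 → r2=0x06
body[2] xor  r1, r0, r2 → r1=0xd7
body[3] xor  r0, r5, r5 → r0=0x00
body[4] xor  r0, r3, r0 → r0=0xc8
epilogue: pop r2=0x7a, sp=0xde
epilogue: pop r0=0xd1, sp=0xdf
r0: callee-saved, written=True
r1: caller-saved, written=True
r5: callee-saved, written=False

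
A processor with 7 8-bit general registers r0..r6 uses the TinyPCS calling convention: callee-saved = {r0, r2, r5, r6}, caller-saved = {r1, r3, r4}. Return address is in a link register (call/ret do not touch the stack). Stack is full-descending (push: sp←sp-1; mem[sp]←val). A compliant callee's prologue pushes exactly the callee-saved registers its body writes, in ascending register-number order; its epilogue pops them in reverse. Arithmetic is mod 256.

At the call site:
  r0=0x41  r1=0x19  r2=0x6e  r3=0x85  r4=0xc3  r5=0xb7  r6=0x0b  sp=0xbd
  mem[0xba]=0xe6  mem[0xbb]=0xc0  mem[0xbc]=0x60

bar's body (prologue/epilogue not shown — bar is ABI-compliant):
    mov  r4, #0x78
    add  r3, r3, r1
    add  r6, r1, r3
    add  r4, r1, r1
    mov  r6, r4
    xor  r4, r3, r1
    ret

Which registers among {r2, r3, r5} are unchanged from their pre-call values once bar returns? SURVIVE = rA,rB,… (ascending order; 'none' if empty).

SURVIVE = r2,r5

prologue: push r6 → mem[0xbc]=0x0b, sp=0xbc
body[0] mov  r4, #0x78 → r4=0x78
body[1] add  r3, r3, r1 → r3=0x9e
body[2] add  r6, r1, r3 → r6=0xb7
body[3] add  r4, r1, r1 → r4=0x32
body[4] mov  r6, r4 → r6=0x32
body[5] xor  r4, r3, r1 → r4=0x87
epilogue: pop r6=0x0b, sp=0xbd
r2: callee-saved, written=False
r3: caller-saved, written=True
r5: callee-saved, written=False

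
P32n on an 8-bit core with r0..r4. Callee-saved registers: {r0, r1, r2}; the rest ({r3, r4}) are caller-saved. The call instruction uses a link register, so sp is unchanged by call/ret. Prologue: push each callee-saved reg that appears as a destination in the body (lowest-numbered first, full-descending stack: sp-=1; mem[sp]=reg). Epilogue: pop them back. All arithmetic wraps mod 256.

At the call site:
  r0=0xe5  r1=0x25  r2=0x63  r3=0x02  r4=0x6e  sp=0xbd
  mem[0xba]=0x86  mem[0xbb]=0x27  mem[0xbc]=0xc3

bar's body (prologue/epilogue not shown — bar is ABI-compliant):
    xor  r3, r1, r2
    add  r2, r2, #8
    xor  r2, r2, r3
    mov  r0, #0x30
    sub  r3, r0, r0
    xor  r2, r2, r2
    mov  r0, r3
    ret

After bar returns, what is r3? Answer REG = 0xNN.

REG = 0x00

prologue: push r0 -> mem[0xbc]=0xe5, sp=0xbc
prologue: push r2 -> mem[0xbb]=0x63, sp=0xbb
body[0] xor  r3, r1, r2 -> r3=0x46
body[1] add  r2, r2, #8 -> r2=0x6b
body[2] xor  r2, r2, r3 -> r2=0x2d
body[3] mov  r0, #0x30 -> r0=0x30
body[4] sub  r3, r0, r0 -> r3=0x00
body[5] xor  r2, r2, r2 -> r2=0x00
body[6] mov  r0, r3 -> r0=0x00
epilogue: pop r2=0x63, sp=0xbc
epilogue: pop r0=0xe5, sp=0xbd
r3 is caller-saved -> body value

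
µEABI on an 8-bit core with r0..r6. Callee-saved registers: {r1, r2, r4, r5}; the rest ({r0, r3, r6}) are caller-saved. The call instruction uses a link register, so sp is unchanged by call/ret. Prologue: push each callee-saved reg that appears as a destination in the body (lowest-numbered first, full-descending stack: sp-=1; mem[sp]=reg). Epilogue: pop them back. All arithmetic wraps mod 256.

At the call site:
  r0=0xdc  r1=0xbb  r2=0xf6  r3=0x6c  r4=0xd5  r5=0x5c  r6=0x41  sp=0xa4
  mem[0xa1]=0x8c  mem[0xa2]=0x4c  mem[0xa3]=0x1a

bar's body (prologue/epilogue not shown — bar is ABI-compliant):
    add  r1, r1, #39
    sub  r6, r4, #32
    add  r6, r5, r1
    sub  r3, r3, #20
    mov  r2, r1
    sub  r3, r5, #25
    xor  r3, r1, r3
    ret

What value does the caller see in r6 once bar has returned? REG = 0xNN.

REG = 0x3e

prologue: push r1 → mem[0xa3]=0xbb, sp=0xa3
prologue: push r2 → mem[0xa2]=0xf6, sp=0xa2
body[0] add  r1, r1, #39 → r1=0xe2
body[1] sub  r6, r4, #32 → r6=0xb5
body[2] add  r6, r5, r1 → r6=0x3e
body[3] sub  r3, r3, #20 → r3=0x58
body[4] mov  r2, r1 → r2=0xe2
body[5] sub  r3, r5, #25 → r3=0x43
body[6] xor  r3, r1, r3 → r3=0xa1
epilogue: pop r2=0xf6, sp=0xa3
epilogue: pop r1=0xbb, sp=0xa4
r6 is caller-saved → body value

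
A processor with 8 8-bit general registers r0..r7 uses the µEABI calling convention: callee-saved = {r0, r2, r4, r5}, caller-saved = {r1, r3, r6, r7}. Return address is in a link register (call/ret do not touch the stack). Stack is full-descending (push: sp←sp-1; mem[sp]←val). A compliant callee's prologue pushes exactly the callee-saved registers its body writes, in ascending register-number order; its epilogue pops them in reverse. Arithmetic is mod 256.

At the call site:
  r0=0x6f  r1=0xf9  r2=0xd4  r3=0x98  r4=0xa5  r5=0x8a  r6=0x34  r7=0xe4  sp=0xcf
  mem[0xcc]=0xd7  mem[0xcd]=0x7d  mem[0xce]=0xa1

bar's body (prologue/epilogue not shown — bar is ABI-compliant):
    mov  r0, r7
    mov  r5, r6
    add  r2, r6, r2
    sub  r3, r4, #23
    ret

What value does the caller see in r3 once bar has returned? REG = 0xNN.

REG = 0x8e

prologue: push r0 -> mem[0xce]=0x6f, sp=0xce
prologue: push r2 -> mem[0xcd]=0xd4, sp=0xcd
prologue: push r5 -> mem[0xcc]=0x8a, sp=0xcc
body[0] mov  r0, r7 -> r0=0xe4
body[1] mov  r5, r6 -> r5=0x34
body[2] add  r2, r6, r2 -> r2=0x08
body[3] sub  r3, r4, #23 -> r3=0x8e
epilogue: pop r5=0x8a, sp=0xcd
epilogue: pop r2=0xd4, sp=0xce
epilogue: pop r0=0x6f, sp=0xcf
r3 is caller-saved -> body value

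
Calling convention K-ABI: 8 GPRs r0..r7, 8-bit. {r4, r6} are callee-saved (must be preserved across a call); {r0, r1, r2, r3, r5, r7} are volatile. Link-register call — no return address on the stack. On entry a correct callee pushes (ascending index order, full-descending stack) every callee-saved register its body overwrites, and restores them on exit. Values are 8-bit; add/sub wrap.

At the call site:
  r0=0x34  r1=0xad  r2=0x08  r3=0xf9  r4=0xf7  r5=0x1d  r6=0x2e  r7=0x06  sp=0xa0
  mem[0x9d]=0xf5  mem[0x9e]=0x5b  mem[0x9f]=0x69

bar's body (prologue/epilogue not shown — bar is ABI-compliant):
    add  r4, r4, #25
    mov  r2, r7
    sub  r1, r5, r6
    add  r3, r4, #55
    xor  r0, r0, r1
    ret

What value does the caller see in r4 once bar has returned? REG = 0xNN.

prologue: push r4 → mem[0x9f]=0xf7, sp=0x9f
body[0] add  r4, r4, #25 → r4=0x10
body[1] mov  r2, r7 → r2=0x06
body[2] sub  r1, r5, r6 → r1=0xef
body[3] add  r3, r4, #55 → r3=0x47
body[4] xor  r0, r0, r1 → r0=0xdb
epilogue: pop r4=0xf7, sp=0xa0
r4 is callee-saved → restored

REG = 0xf7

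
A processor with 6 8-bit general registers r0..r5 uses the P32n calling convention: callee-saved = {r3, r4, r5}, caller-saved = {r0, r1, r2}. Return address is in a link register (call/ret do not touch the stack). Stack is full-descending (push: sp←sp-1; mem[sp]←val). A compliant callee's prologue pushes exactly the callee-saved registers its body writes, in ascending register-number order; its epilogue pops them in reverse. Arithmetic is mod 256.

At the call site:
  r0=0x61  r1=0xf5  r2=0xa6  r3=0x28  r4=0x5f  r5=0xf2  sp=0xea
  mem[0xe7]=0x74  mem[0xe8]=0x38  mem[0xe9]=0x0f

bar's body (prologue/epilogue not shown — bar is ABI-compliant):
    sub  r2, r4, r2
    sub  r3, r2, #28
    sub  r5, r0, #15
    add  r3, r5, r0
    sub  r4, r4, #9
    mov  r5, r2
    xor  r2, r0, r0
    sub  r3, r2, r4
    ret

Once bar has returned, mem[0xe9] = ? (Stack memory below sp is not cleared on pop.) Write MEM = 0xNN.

MEM = 0x28

prologue: push r3 → mem[0xe9]=0x28, sp=0xe9
prologue: push r4 → mem[0xe8]=0x5f, sp=0xe8
prologue: push r5 → mem[0xe7]=0xf2, sp=0xe7
body[0] sub  r2, r4, r2 → r2=0xb9
body[1] sub  r3, r2, #28 → r3=0x9d
body[2] sub  r5, r0, #15 → r5=0x52
body[3] add  r3, r5, r0 → r3=0xb3
body[4] sub  r4, r4, #9 → r4=0x56
body[5] mov  r5, r2 → r5=0xb9
body[6] xor  r2, r0, r0 → r2=0x00
body[7] sub  r3, r2, r4 → r3=0xaa
epilogue: pop r5=0xf2, sp=0xe8
epilogue: pop r4=0x5f, sp=0xe9
epilogue: pop r3=0x28, sp=0xea
prologue pushed ['r3', 'r4', 'r5'] at ['0xe9', '0xe8', '0xe7']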